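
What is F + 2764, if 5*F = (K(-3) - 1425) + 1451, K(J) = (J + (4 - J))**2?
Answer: 13862/5 ≈ 2772.4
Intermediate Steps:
K(J) = 16 (K(J) = 4**2 = 16)
F = 42/5 (F = ((16 - 1425) + 1451)/5 = (-1409 + 1451)/5 = (1/5)*42 = 42/5 ≈ 8.4000)
F + 2764 = 42/5 + 2764 = 13862/5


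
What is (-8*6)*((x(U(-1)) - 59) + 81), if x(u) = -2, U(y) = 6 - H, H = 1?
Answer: -960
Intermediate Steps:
U(y) = 5 (U(y) = 6 - 1*1 = 6 - 1 = 5)
(-8*6)*((x(U(-1)) - 59) + 81) = (-8*6)*((-2 - 59) + 81) = -48*(-61 + 81) = -48*20 = -960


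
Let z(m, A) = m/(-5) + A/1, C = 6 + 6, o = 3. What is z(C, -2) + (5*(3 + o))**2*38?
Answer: 170978/5 ≈ 34196.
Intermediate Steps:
C = 12
z(m, A) = A - m/5 (z(m, A) = m*(-1/5) + A*1 = -m/5 + A = A - m/5)
z(C, -2) + (5*(3 + o))**2*38 = (-2 - 1/5*12) + (5*(3 + 3))**2*38 = (-2 - 12/5) + (5*6)**2*38 = -22/5 + 30**2*38 = -22/5 + 900*38 = -22/5 + 34200 = 170978/5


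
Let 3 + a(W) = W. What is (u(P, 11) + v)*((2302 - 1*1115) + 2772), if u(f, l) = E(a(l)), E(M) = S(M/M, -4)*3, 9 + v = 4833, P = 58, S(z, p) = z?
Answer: 19110093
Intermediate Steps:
a(W) = -3 + W
v = 4824 (v = -9 + 4833 = 4824)
E(M) = 3 (E(M) = (M/M)*3 = 1*3 = 3)
u(f, l) = 3
(u(P, 11) + v)*((2302 - 1*1115) + 2772) = (3 + 4824)*((2302 - 1*1115) + 2772) = 4827*((2302 - 1115) + 2772) = 4827*(1187 + 2772) = 4827*3959 = 19110093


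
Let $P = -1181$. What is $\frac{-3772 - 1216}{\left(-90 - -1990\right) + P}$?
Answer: $- \frac{4988}{719} \approx -6.9374$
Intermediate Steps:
$\frac{-3772 - 1216}{\left(-90 - -1990\right) + P} = \frac{-3772 - 1216}{\left(-90 - -1990\right) - 1181} = - \frac{4988}{\left(-90 + 1990\right) - 1181} = - \frac{4988}{1900 - 1181} = - \frac{4988}{719}$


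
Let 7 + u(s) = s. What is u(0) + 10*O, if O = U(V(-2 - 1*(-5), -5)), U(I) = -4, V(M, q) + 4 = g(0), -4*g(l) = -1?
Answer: -47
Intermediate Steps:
g(l) = ¼ (g(l) = -¼*(-1) = ¼)
V(M, q) = -15/4 (V(M, q) = -4 + ¼ = -15/4)
u(s) = -7 + s
O = -4
u(0) + 10*O = (-7 + 0) + 10*(-4) = -7 - 40 = -47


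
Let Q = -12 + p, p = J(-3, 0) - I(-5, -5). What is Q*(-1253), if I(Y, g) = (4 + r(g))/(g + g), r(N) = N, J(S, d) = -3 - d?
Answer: 189203/10 ≈ 18920.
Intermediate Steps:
I(Y, g) = (4 + g)/(2*g) (I(Y, g) = (4 + g)/(g + g) = (4 + g)/((2*g)) = (4 + g)*(1/(2*g)) = (4 + g)/(2*g))
p = -31/10 (p = (-3 - 1*0) - (4 - 5)/(2*(-5)) = (-3 + 0) - (-1)*(-1)/(2*5) = -3 - 1*⅒ = -3 - ⅒ = -31/10 ≈ -3.1000)
Q = -151/10 (Q = -12 - 31/10 = -151/10 ≈ -15.100)
Q*(-1253) = -151/10*(-1253) = 189203/10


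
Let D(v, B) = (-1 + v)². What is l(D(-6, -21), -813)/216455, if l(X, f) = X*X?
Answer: 2401/216455 ≈ 0.011092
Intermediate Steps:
l(X, f) = X²
l(D(-6, -21), -813)/216455 = ((-1 - 6)²)²/216455 = ((-7)²)²*(1/216455) = 49²*(1/216455) = 2401*(1/216455) = 2401/216455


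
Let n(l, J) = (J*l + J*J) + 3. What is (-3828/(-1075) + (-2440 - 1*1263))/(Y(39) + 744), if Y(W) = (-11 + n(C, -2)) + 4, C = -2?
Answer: -3976897/804100 ≈ -4.9458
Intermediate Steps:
n(l, J) = 3 + J² + J*l (n(l, J) = (J*l + J²) + 3 = (J² + J*l) + 3 = 3 + J² + J*l)
Y(W) = 4 (Y(W) = (-11 + (3 + (-2)² - 2*(-2))) + 4 = (-11 + (3 + 4 + 4)) + 4 = (-11 + 11) + 4 = 0 + 4 = 4)
(-3828/(-1075) + (-2440 - 1*1263))/(Y(39) + 744) = (-3828/(-1075) + (-2440 - 1*1263))/(4 + 744) = (-3828*(-1/1075) + (-2440 - 1263))/748 = (3828/1075 - 3703)*(1/748) = -3976897/1075*1/748 = -3976897/804100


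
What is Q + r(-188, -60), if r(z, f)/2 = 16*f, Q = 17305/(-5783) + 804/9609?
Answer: -35617940151/18522949 ≈ -1922.9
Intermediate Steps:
Q = -53878071/18522949 (Q = 17305*(-1/5783) + 804*(1/9609) = -17305/5783 + 268/3203 = -53878071/18522949 ≈ -2.9087)
r(z, f) = 32*f (r(z, f) = 2*(16*f) = 32*f)
Q + r(-188, -60) = -53878071/18522949 + 32*(-60) = -53878071/18522949 - 1920 = -35617940151/18522949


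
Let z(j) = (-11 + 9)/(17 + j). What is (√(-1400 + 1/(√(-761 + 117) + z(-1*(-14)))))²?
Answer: -433221631/309444 - 961*I*√161/309444 ≈ -1400.0 - 0.039405*I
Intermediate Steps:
z(j) = -2/(17 + j)
(√(-1400 + 1/(√(-761 + 117) + z(-1*(-14)))))² = (√(-1400 + 1/(√(-761 + 117) - 2/(17 - 1*(-14)))))² = (√(-1400 + 1/(√(-644) - 2/(17 + 14))))² = (√(-1400 + 1/(2*I*√161 - 2/31)))² = (√(-1400 + 1/(-2/31 + 2*I*√161)))² = -1400 + 1/(-2/31 + 2*I*√161)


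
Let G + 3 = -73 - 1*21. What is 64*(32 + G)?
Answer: -4160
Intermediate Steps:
G = -97 (G = -3 + (-73 - 1*21) = -3 + (-73 - 21) = -3 - 94 = -97)
64*(32 + G) = 64*(32 - 97) = 64*(-65) = -4160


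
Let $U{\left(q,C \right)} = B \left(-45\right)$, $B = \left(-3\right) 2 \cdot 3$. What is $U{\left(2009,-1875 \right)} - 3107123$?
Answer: $-3106313$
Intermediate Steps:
$B = -18$ ($B = \left(-6\right) 3 = -18$)
$U{\left(q,C \right)} = 810$ ($U{\left(q,C \right)} = \left(-18\right) \left(-45\right) = 810$)
$U{\left(2009,-1875 \right)} - 3107123 = 810 - 3107123 = -3106313$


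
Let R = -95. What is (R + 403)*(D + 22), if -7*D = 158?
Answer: -176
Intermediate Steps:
D = -158/7 (D = -⅐*158 = -158/7 ≈ -22.571)
(R + 403)*(D + 22) = (-95 + 403)*(-158/7 + 22) = 308*(-4/7) = -176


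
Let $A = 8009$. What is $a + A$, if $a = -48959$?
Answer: $-40950$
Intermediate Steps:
$a + A = -48959 + 8009 = -40950$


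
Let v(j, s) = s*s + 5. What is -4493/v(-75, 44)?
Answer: -4493/1941 ≈ -2.3148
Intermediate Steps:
v(j, s) = 5 + s**2 (v(j, s) = s**2 + 5 = 5 + s**2)
-4493/v(-75, 44) = -4493/(5 + 44**2) = -4493/(5 + 1936) = -4493/1941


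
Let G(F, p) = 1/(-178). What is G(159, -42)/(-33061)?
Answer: 1/5884858 ≈ 1.6993e-7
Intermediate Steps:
G(F, p) = -1/178
G(159, -42)/(-33061) = -1/178/(-33061) = -1/178*(-1/33061) = 1/5884858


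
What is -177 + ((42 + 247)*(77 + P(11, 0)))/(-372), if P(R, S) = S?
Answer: -88097/372 ≈ -236.82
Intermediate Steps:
-177 + ((42 + 247)*(77 + P(11, 0)))/(-372) = -177 + ((42 + 247)*(77 + 0))/(-372) = -177 + (289*77)*(-1/372) = -177 + 22253*(-1/372) = -177 - 22253/372 = -88097/372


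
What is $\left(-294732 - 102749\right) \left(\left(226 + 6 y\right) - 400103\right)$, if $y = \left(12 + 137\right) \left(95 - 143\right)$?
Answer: $176000214509$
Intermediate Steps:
$y = -7152$ ($y = 149 \left(-48\right) = -7152$)
$\left(-294732 - 102749\right) \left(\left(226 + 6 y\right) - 400103\right) = \left(-294732 - 102749\right) \left(\left(226 + 6 \left(-7152\right)\right) - 400103\right) = - 397481 \left(\left(226 - 42912\right) - 400103\right) = - 397481 \left(-42686 - 400103\right) = \left(-397481\right) \left(-442789\right) = 176000214509$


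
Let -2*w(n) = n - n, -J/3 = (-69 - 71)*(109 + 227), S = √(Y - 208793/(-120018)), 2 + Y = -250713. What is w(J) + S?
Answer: I*√3611354111113386/120018 ≈ 500.71*I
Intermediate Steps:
Y = -250715 (Y = -2 - 250713 = -250715)
S = I*√3611354111113386/120018 (S = √(-250715 - 208793/(-120018)) = √(-250715 - 208793*(-1/120018)) = √(-250715 + 208793/120018) = √(-30090104077/120018) = I*√3611354111113386/120018 ≈ 500.71*I)
J = 141120 (J = -3*(-69 - 71)*(109 + 227) = -(-420)*336 = -3*(-47040) = 141120)
w(n) = 0 (w(n) = -(n - n)/2 = -½*0 = 0)
w(J) + S = 0 + I*√3611354111113386/120018 = I*√3611354111113386/120018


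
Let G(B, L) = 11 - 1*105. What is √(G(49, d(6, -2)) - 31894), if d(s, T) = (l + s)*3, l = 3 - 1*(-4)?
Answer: 2*I*√7997 ≈ 178.85*I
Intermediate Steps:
l = 7 (l = 3 + 4 = 7)
d(s, T) = 21 + 3*s (d(s, T) = (7 + s)*3 = 21 + 3*s)
G(B, L) = -94 (G(B, L) = 11 - 105 = -94)
√(G(49, d(6, -2)) - 31894) = √(-94 - 31894) = √(-31988) = 2*I*√7997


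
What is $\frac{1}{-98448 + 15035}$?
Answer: $- \frac{1}{83413} \approx -1.1989 \cdot 10^{-5}$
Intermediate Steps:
$\frac{1}{-98448 + 15035} = \frac{1}{-83413} = - \frac{1}{83413}$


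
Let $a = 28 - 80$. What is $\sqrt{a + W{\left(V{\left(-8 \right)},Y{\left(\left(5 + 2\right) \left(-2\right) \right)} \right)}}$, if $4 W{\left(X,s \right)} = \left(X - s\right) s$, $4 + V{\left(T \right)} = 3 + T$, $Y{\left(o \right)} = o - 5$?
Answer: $\frac{i \sqrt{398}}{2} \approx 9.975 i$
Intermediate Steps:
$Y{\left(o \right)} = -5 + o$ ($Y{\left(o \right)} = o - 5 = -5 + o$)
$a = -52$ ($a = 28 - 80 = -52$)
$V{\left(T \right)} = -1 + T$ ($V{\left(T \right)} = -4 + \left(3 + T\right) = -1 + T$)
$W{\left(X,s \right)} = \frac{s \left(X - s\right)}{4}$ ($W{\left(X,s \right)} = \frac{\left(X - s\right) s}{4} = \frac{s \left(X - s\right)}{4}$)
$\sqrt{a + W{\left(V{\left(-8 \right)},Y{\left(\left(5 + 2\right) \left(-2\right) \right)} \right)}} = \sqrt{-52 + \frac{\left(-5 + \left(5 + 2\right) \left(-2\right)\right) \left(\left(-1 - 8\right) - \left(-5 + \left(5 + 2\right) \left(-2\right)\right)\right)}{4}} = \sqrt{-52 + \frac{\left(-5 + 7 \left(-2\right)\right) \left(-9 - \left(-5 + 7 \left(-2\right)\right)\right)}{4}} = \sqrt{-52 + \frac{\left(-5 - 14\right) \left(-9 - \left(-5 - 14\right)\right)}{4}} = \sqrt{-52 + \frac{1}{4} \left(-19\right) \left(-9 - -19\right)} = \sqrt{-52 + \frac{1}{4} \left(-19\right) \left(-9 + 19\right)} = \sqrt{-52 + \frac{1}{4} \left(-19\right) 10} = \sqrt{-52 - \frac{95}{2}} = \sqrt{- \frac{199}{2}} = \frac{i \sqrt{398}}{2}$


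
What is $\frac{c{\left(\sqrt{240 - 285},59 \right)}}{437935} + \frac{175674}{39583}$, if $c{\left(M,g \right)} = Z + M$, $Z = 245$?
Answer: $\frac{669073835}{150737227} + \frac{3 i \sqrt{5}}{437935} \approx 4.4387 + 1.5318 \cdot 10^{-5} i$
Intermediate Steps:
$c{\left(M,g \right)} = 245 + M$
$\frac{c{\left(\sqrt{240 - 285},59 \right)}}{437935} + \frac{175674}{39583} = \frac{245 + \sqrt{240 - 285}}{437935} + \frac{175674}{39583} = \left(245 + \sqrt{-45}\right) \frac{1}{437935} + 175674 \cdot \frac{1}{39583} = \left(245 + 3 i \sqrt{5}\right) \frac{1}{437935} + \frac{7638}{1721} = \left(\frac{49}{87587} + \frac{3 i \sqrt{5}}{437935}\right) + \frac{7638}{1721} = \frac{669073835}{150737227} + \frac{3 i \sqrt{5}}{437935}$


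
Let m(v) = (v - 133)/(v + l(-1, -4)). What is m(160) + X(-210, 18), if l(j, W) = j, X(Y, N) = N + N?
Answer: 1917/53 ≈ 36.170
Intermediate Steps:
X(Y, N) = 2*N
m(v) = (-133 + v)/(-1 + v) (m(v) = (v - 133)/(v - 1) = (-133 + v)/(-1 + v))
m(160) + X(-210, 18) = (-133 + 160)/(-1 + 160) + 2*18 = 27/159 + 36 = (1/159)*27 + 36 = 9/53 + 36 = 1917/53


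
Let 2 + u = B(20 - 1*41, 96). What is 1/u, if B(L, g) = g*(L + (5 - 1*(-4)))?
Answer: -1/1154 ≈ -0.00086655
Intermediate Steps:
B(L, g) = g*(9 + L) (B(L, g) = g*(L + (5 + 4)) = g*(L + 9) = g*(9 + L))
u = -1154 (u = -2 + 96*(9 + (20 - 1*41)) = -2 + 96*(9 + (20 - 41)) = -2 + 96*(9 - 21) = -2 + 96*(-12) = -2 - 1152 = -1154)
1/u = 1/(-1154) = -1/1154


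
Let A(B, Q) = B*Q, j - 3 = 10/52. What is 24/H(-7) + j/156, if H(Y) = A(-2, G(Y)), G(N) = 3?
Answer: -16141/4056 ≈ -3.9795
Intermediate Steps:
j = 83/26 (j = 3 + 10/52 = 3 + 10*(1/52) = 3 + 5/26 = 83/26 ≈ 3.1923)
H(Y) = -6 (H(Y) = -2*3 = -6)
24/H(-7) + j/156 = 24/(-6) + (83/26)/156 = 24*(-⅙) + (83/26)*(1/156) = -4 + 83/4056 = -16141/4056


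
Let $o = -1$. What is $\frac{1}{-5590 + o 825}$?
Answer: $- \frac{1}{6415} \approx -0.00015588$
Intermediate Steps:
$\frac{1}{-5590 + o 825} = \frac{1}{-5590 - 825} = \frac{1}{-6415} = - \frac{1}{6415}$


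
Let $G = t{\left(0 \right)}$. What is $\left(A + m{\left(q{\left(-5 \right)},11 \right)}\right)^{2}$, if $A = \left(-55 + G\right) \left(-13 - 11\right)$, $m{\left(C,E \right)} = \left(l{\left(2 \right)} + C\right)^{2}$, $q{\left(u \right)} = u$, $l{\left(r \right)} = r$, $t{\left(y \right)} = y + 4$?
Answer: $1520289$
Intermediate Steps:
$t{\left(y \right)} = 4 + y$
$G = 4$ ($G = 4 + 0 = 4$)
$m{\left(C,E \right)} = \left(2 + C\right)^{2}$
$A = 1224$ ($A = \left(-55 + 4\right) \left(-13 - 11\right) = \left(-51\right) \left(-24\right) = 1224$)
$\left(A + m{\left(q{\left(-5 \right)},11 \right)}\right)^{2} = \left(1224 + \left(2 - 5\right)^{2}\right)^{2} = \left(1224 + \left(-3\right)^{2}\right)^{2} = \left(1224 + 9\right)^{2} = 1233^{2} = 1520289$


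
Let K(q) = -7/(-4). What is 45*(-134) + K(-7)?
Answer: -24113/4 ≈ -6028.3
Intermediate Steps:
K(q) = 7/4 (K(q) = -7*(-¼) = 7/4)
45*(-134) + K(-7) = 45*(-134) + 7/4 = -6030 + 7/4 = -24113/4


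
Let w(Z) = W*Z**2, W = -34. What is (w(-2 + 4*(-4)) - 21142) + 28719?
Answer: -3439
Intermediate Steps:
w(Z) = -34*Z**2
(w(-2 + 4*(-4)) - 21142) + 28719 = (-34*(-2 + 4*(-4))**2 - 21142) + 28719 = (-34*(-2 - 16)**2 - 21142) + 28719 = (-34*(-18)**2 - 21142) + 28719 = (-34*324 - 21142) + 28719 = (-11016 - 21142) + 28719 = -32158 + 28719 = -3439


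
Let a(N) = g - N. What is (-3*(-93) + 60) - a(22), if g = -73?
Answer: 434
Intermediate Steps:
a(N) = -73 - N
(-3*(-93) + 60) - a(22) = (-3*(-93) + 60) - (-73 - 1*22) = (279 + 60) - (-73 - 22) = 339 - 1*(-95) = 339 + 95 = 434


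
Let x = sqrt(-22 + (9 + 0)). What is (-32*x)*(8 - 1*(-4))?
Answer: -384*I*sqrt(13) ≈ -1384.5*I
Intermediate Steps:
x = I*sqrt(13) (x = sqrt(-22 + 9) = sqrt(-13) = I*sqrt(13) ≈ 3.6056*I)
(-32*x)*(8 - 1*(-4)) = (-32*I*sqrt(13))*(8 - 1*(-4)) = (-32*I*sqrt(13))*(8 + 4) = -32*I*sqrt(13)*12 = -384*I*sqrt(13)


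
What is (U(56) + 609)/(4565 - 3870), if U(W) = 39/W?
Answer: 34143/38920 ≈ 0.87726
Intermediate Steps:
(U(56) + 609)/(4565 - 3870) = (39/56 + 609)/(4565 - 3870) = (39*(1/56) + 609)/695 = (39/56 + 609)*(1/695) = (34143/56)*(1/695) = 34143/38920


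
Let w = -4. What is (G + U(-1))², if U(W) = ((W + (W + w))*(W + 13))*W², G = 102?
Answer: 900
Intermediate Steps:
U(W) = W²*(-4 + 2*W)*(13 + W) (U(W) = ((W + (W - 4))*(W + 13))*W² = ((W + (-4 + W))*(13 + W))*W² = ((-4 + 2*W)*(13 + W))*W² = W²*(-4 + 2*W)*(13 + W))
(G + U(-1))² = (102 + 2*(-1)²*(-26 + (-1)² + 11*(-1)))² = (102 + 2*1*(-26 + 1 - 11))² = (102 + 2*1*(-36))² = (102 - 72)² = 30² = 900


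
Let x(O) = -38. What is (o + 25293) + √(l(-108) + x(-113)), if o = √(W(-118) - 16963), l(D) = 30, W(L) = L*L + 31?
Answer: 25293 + 2*I*√2 + 8*I*√47 ≈ 25293.0 + 57.674*I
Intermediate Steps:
W(L) = 31 + L² (W(L) = L² + 31 = 31 + L²)
o = 8*I*√47 (o = √((31 + (-118)²) - 16963) = √((31 + 13924) - 16963) = √(13955 - 16963) = √(-3008) = 8*I*√47 ≈ 54.845*I)
(o + 25293) + √(l(-108) + x(-113)) = (8*I*√47 + 25293) + √(30 - 38) = (25293 + 8*I*√47) + √(-8) = (25293 + 8*I*√47) + 2*I*√2 = 25293 + 2*I*√2 + 8*I*√47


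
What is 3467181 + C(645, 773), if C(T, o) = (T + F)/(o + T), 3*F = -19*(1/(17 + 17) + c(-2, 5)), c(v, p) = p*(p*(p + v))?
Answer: 501479208437/144636 ≈ 3.4672e+6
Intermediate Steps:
c(v, p) = p**2*(p + v)
F = -48469/102 (F = (-19*(1/(17 + 17) + 5**2*(5 - 2)))/3 = (-19*(1/34 + 25*3))/3 = (-19*(1/34 + 75))/3 = (-19*2551/34)/3 = (1/3)*(-48469/34) = -48469/102 ≈ -475.19)
C(T, o) = (-48469/102 + T)/(T + o) (C(T, o) = (T - 48469/102)/(o + T) = (-48469/102 + T)/(T + o))
3467181 + C(645, 773) = 3467181 + (-48469/102 + 645)/(645 + 773) = 3467181 + (17321/102)/1418 = 3467181 + (1/1418)*(17321/102) = 3467181 + 17321/144636 = 501479208437/144636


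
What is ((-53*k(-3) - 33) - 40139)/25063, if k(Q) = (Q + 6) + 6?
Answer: -40649/25063 ≈ -1.6219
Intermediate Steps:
k(Q) = 12 + Q (k(Q) = (6 + Q) + 6 = 12 + Q)
((-53*k(-3) - 33) - 40139)/25063 = ((-53*(12 - 3) - 33) - 40139)/25063 = ((-53*9 - 33) - 40139)*(1/25063) = ((-477 - 33) - 40139)*(1/25063) = (-510 - 40139)*(1/25063) = -40649*1/25063 = -40649/25063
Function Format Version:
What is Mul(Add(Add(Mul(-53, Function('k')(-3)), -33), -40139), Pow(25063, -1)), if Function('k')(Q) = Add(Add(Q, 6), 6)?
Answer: Rational(-40649, 25063) ≈ -1.6219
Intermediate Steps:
Function('k')(Q) = Add(12, Q) (Function('k')(Q) = Add(Add(6, Q), 6) = Add(12, Q))
Mul(Add(Add(Mul(-53, Function('k')(-3)), -33), -40139), Pow(25063, -1)) = Mul(Add(Add(Mul(-53, Add(12, -3)), -33), -40139), Pow(25063, -1)) = Mul(Add(Add(Mul(-53, 9), -33), -40139), Rational(1, 25063)) = Mul(Add(Add(-477, -33), -40139), Rational(1, 25063)) = Mul(Add(-510, -40139), Rational(1, 25063)) = Mul(-40649, Rational(1, 25063)) = Rational(-40649, 25063)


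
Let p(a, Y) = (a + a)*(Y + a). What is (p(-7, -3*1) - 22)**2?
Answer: 13924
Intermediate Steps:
p(a, Y) = 2*a*(Y + a) (p(a, Y) = (2*a)*(Y + a) = 2*a*(Y + a))
(p(-7, -3*1) - 22)**2 = (2*(-7)*(-3*1 - 7) - 22)**2 = (2*(-7)*(-3 - 7) - 22)**2 = (2*(-7)*(-10) - 22)**2 = (140 - 22)**2 = 118**2 = 13924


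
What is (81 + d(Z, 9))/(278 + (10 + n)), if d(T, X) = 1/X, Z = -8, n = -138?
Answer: 73/135 ≈ 0.54074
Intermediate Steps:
(81 + d(Z, 9))/(278 + (10 + n)) = (81 + 1/9)/(278 + (10 - 138)) = (81 + ⅑)/(278 - 128) = (730/9)/150 = (730/9)*(1/150) = 73/135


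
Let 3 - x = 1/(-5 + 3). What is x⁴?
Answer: 2401/16 ≈ 150.06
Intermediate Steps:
x = 7/2 (x = 3 - 1/(-5 + 3) = 3 - 1/(-2) = 3 - 1*(-½) = 3 + ½ = 7/2 ≈ 3.5000)
x⁴ = (7/2)⁴ = 2401/16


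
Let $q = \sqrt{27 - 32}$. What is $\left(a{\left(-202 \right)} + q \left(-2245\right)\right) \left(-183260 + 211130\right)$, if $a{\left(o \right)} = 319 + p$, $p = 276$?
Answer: $16582650 - 62568150 i \sqrt{5} \approx 1.6583 \cdot 10^{7} - 1.3991 \cdot 10^{8} i$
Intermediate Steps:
$q = i \sqrt{5}$ ($q = \sqrt{-5} = i \sqrt{5} \approx 2.2361 i$)
$a{\left(o \right)} = 595$ ($a{\left(o \right)} = 319 + 276 = 595$)
$\left(a{\left(-202 \right)} + q \left(-2245\right)\right) \left(-183260 + 211130\right) = \left(595 + i \sqrt{5} \left(-2245\right)\right) \left(-183260 + 211130\right) = \left(595 - 2245 i \sqrt{5}\right) 27870 = 16582650 - 62568150 i \sqrt{5}$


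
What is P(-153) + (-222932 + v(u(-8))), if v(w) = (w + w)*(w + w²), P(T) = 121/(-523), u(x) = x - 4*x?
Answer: -101531157/523 ≈ -1.9413e+5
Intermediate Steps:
u(x) = -3*x
P(T) = -121/523 (P(T) = 121*(-1/523) = -121/523)
v(w) = 2*w*(w + w²) (v(w) = (2*w)*(w + w²) = 2*w*(w + w²))
P(-153) + (-222932 + v(u(-8))) = -121/523 + (-222932 + 2*(-3*(-8))²*(1 - 3*(-8))) = -121/523 + (-222932 + 2*24²*(1 + 24)) = -121/523 + (-222932 + 2*576*25) = -121/523 + (-222932 + 28800) = -121/523 - 194132 = -101531157/523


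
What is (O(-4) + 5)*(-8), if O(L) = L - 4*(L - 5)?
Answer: -296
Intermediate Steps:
O(L) = 20 - 3*L (O(L) = L - 4*(-5 + L) = L + (20 - 4*L) = 20 - 3*L)
(O(-4) + 5)*(-8) = ((20 - 3*(-4)) + 5)*(-8) = ((20 + 12) + 5)*(-8) = (32 + 5)*(-8) = 37*(-8) = -296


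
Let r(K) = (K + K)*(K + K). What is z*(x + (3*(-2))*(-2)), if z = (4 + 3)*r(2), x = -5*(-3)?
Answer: 3024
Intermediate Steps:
r(K) = 4*K² (r(K) = (2*K)*(2*K) = 4*K²)
x = 15
z = 112 (z = (4 + 3)*(4*2²) = 7*(4*4) = 7*16 = 112)
z*(x + (3*(-2))*(-2)) = 112*(15 + (3*(-2))*(-2)) = 112*(15 - 6*(-2)) = 112*(15 + 12) = 112*27 = 3024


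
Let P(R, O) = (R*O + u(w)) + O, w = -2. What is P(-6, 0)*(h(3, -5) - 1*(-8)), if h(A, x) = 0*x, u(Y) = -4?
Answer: -32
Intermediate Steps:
h(A, x) = 0
P(R, O) = -4 + O + O*R (P(R, O) = (R*O - 4) + O = (O*R - 4) + O = (-4 + O*R) + O = -4 + O + O*R)
P(-6, 0)*(h(3, -5) - 1*(-8)) = (-4 + 0 + 0*(-6))*(0 - 1*(-8)) = (-4 + 0 + 0)*(0 + 8) = -4*8 = -32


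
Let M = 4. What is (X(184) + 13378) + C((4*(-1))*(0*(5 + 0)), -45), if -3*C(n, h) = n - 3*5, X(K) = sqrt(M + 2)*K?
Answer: 13383 + 184*sqrt(6) ≈ 13834.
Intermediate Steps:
X(K) = K*sqrt(6) (X(K) = sqrt(4 + 2)*K = sqrt(6)*K = K*sqrt(6))
C(n, h) = 5 - n/3 (C(n, h) = -(n - 3*5)/3 = -(n - 15)/3 = -(-15 + n)/3 = 5 - n/3)
(X(184) + 13378) + C((4*(-1))*(0*(5 + 0)), -45) = (184*sqrt(6) + 13378) + (5 - 4*(-1)*0*(5 + 0)/3) = (13378 + 184*sqrt(6)) + (5 - (-4)*0*5/3) = (13378 + 184*sqrt(6)) + (5 - (-4)*0/3) = (13378 + 184*sqrt(6)) + (5 - 1/3*0) = (13378 + 184*sqrt(6)) + (5 + 0) = (13378 + 184*sqrt(6)) + 5 = 13383 + 184*sqrt(6)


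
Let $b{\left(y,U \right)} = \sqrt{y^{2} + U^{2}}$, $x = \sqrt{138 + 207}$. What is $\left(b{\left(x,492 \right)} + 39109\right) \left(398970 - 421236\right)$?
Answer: $-870800994 - 22266 \sqrt{242409} \approx -8.8176 \cdot 10^{8}$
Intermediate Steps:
$x = \sqrt{345} \approx 18.574$
$b{\left(y,U \right)} = \sqrt{U^{2} + y^{2}}$
$\left(b{\left(x,492 \right)} + 39109\right) \left(398970 - 421236\right) = \left(\sqrt{492^{2} + \left(\sqrt{345}\right)^{2}} + 39109\right) \left(398970 - 421236\right) = \left(\sqrt{242064 + 345} + 39109\right) \left(-22266\right) = \left(\sqrt{242409} + 39109\right) \left(-22266\right) = \left(39109 + \sqrt{242409}\right) \left(-22266\right) = -870800994 - 22266 \sqrt{242409}$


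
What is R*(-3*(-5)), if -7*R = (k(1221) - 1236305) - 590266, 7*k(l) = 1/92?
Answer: 17644675845/4508 ≈ 3.9141e+6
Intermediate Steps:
k(l) = 1/644 (k(l) = (⅐)/92 = (⅐)*(1/92) = 1/644)
R = 1176311723/4508 (R = -((1/644 - 1236305) - 590266)/7 = -(-796180419/644 - 590266)/7 = -⅐*(-1176311723/644) = 1176311723/4508 ≈ 2.6094e+5)
R*(-3*(-5)) = 1176311723*(-3*(-5))/4508 = (1176311723/4508)*15 = 17644675845/4508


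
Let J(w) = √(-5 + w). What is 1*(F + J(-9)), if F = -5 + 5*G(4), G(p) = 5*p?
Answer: 95 + I*√14 ≈ 95.0 + 3.7417*I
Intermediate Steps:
F = 95 (F = -5 + 5*(5*4) = -5 + 5*20 = -5 + 100 = 95)
1*(F + J(-9)) = 1*(95 + √(-5 - 9)) = 1*(95 + √(-14)) = 1*(95 + I*√14) = 95 + I*√14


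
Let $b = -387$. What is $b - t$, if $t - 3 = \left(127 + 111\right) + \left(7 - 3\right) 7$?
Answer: $-656$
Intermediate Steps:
$t = 269$ ($t = 3 + \left(\left(127 + 111\right) + \left(7 - 3\right) 7\right) = 3 + \left(238 + 4 \cdot 7\right) = 3 + \left(238 + 28\right) = 3 + 266 = 269$)
$b - t = -387 - 269 = -656$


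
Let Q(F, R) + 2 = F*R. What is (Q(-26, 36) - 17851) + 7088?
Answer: -11701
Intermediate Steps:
Q(F, R) = -2 + F*R
(Q(-26, 36) - 17851) + 7088 = ((-2 - 26*36) - 17851) + 7088 = ((-2 - 936) - 17851) + 7088 = (-938 - 17851) + 7088 = -18789 + 7088 = -11701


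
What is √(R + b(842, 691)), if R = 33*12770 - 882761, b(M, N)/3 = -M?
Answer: I*√463877 ≈ 681.08*I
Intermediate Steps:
b(M, N) = -3*M (b(M, N) = 3*(-M) = -3*M)
R = -461351 (R = 421410 - 882761 = -461351)
√(R + b(842, 691)) = √(-461351 - 3*842) = √(-461351 - 2526) = √(-463877) = I*√463877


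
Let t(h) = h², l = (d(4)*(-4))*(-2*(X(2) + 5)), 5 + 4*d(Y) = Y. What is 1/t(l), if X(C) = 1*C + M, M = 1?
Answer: 1/256 ≈ 0.0039063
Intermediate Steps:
d(Y) = -5/4 + Y/4
X(C) = 1 + C (X(C) = 1*C + 1 = C + 1 = 1 + C)
l = -16 (l = ((-5/4 + (¼)*4)*(-4))*(-2*((1 + 2) + 5)) = ((-5/4 + 1)*(-4))*(-2*(3 + 5)) = (-¼*(-4))*(-2*8) = 1*(-16) = -16)
1/t(l) = 1/((-16)²) = 1/256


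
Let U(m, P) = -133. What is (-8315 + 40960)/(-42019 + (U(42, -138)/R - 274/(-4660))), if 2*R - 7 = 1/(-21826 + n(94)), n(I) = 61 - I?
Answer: -1454816100525/1874256871202 ≈ -0.77621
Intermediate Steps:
R = 76506/21859 (R = 7/2 + 1/(2*(-21826 + (61 - 1*94))) = 7/2 + 1/(2*(-21826 + (61 - 94))) = 7/2 + 1/(2*(-21826 - 33)) = 7/2 + (1/2)/(-21859) = 7/2 + (1/2)*(-1/21859) = 7/2 - 1/43718 = 76506/21859 ≈ 3.5000)
(-8315 + 40960)/(-42019 + (U(42, -138)/R - 274/(-4660))) = (-8315 + 40960)/(-42019 + (-133/76506/21859 - 274/(-4660))) = 32645/(-42019 + (-133*21859/76506 - 274*(-1/4660))) = 32645/(-42019 + (-2907247/76506 + 137/2330)) = 32645/(-42019 - 1690851047/44564745) = 32645/(-1874256871202/44564745) = 32645*(-44564745/1874256871202) = -1454816100525/1874256871202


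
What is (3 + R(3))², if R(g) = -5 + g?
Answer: 1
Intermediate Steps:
(3 + R(3))² = (3 + (-5 + 3))² = (3 - 2)² = 1² = 1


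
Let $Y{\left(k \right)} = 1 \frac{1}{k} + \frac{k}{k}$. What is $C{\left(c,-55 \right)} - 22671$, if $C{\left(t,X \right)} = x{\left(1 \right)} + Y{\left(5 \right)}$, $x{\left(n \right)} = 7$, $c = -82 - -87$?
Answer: $- \frac{113314}{5} \approx -22663.0$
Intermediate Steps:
$Y{\left(k \right)} = 1 + \frac{1}{k}$ ($Y{\left(k \right)} = \frac{1}{k} + 1 = 1 + \frac{1}{k}$)
$c = 5$ ($c = -82 + 87 = 5$)
$C{\left(t,X \right)} = \frac{41}{5}$ ($C{\left(t,X \right)} = 7 + \frac{1 + 5}{5} = 7 + \frac{1}{5} \cdot 6 = 7 + \frac{6}{5} = \frac{41}{5}$)
$C{\left(c,-55 \right)} - 22671 = \frac{41}{5} - 22671 = - \frac{113314}{5}$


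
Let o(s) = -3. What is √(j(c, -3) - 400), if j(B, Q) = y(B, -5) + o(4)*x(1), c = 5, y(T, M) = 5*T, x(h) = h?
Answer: 3*I*√42 ≈ 19.442*I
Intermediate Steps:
j(B, Q) = -3 + 5*B (j(B, Q) = 5*B - 3*1 = 5*B - 3 = -3 + 5*B)
√(j(c, -3) - 400) = √((-3 + 5*5) - 400) = √((-3 + 25) - 400) = √(22 - 400) = √(-378) = 3*I*√42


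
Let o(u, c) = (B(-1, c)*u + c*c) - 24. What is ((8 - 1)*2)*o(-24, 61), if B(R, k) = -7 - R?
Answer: 53774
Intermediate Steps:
o(u, c) = -24 + c**2 - 6*u (o(u, c) = ((-7 - 1*(-1))*u + c*c) - 24 = ((-7 + 1)*u + c**2) - 24 = (-6*u + c**2) - 24 = (c**2 - 6*u) - 24 = -24 + c**2 - 6*u)
((8 - 1)*2)*o(-24, 61) = ((8 - 1)*2)*(-24 + 61**2 - 6*(-24)) = (7*2)*(-24 + 3721 + 144) = 14*3841 = 53774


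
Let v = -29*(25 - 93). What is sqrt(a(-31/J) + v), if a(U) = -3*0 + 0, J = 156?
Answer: 2*sqrt(493) ≈ 44.407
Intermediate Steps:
v = 1972 (v = -29*(-68) = 1972)
a(U) = 0 (a(U) = 0 + 0 = 0)
sqrt(a(-31/J) + v) = sqrt(0 + 1972) = sqrt(1972) = 2*sqrt(493)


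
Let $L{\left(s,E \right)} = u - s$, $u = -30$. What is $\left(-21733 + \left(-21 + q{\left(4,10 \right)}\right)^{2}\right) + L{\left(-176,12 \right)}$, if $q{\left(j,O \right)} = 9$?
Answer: $-21443$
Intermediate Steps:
$L{\left(s,E \right)} = -30 - s$
$\left(-21733 + \left(-21 + q{\left(4,10 \right)}\right)^{2}\right) + L{\left(-176,12 \right)} = \left(-21733 + \left(-21 + 9\right)^{2}\right) - -146 = \left(-21733 + \left(-12\right)^{2}\right) + \left(-30 + 176\right) = \left(-21733 + 144\right) + 146 = -21589 + 146 = -21443$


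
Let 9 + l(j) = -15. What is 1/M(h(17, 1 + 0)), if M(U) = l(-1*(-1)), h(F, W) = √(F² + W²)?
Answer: -1/24 ≈ -0.041667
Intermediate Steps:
l(j) = -24 (l(j) = -9 - 15 = -24)
M(U) = -24
1/M(h(17, 1 + 0)) = 1/(-24) = -1/24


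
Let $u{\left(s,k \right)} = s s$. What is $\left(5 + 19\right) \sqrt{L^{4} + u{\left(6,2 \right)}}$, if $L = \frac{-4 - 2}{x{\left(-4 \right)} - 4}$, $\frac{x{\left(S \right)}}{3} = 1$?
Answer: $144 \sqrt{37} \approx 875.92$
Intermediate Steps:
$x{\left(S \right)} = 3$ ($x{\left(S \right)} = 3 \cdot 1 = 3$)
$u{\left(s,k \right)} = s^{2}$
$L = 6$ ($L = \frac{-4 - 2}{3 - 4} = - \frac{6}{-1} = \left(-6\right) \left(-1\right) = 6$)
$\left(5 + 19\right) \sqrt{L^{4} + u{\left(6,2 \right)}} = \left(5 + 19\right) \sqrt{6^{4} + 6^{2}} = 24 \sqrt{1296 + 36} = 24 \sqrt{1332} = 24 \cdot 6 \sqrt{37} = 144 \sqrt{37}$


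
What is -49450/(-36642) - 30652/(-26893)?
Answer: 1226504717/492706653 ≈ 2.4893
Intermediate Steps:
-49450/(-36642) - 30652/(-26893) = -49450*(-1/36642) - 30652*(-1/26893) = 24725/18321 + 30652/26893 = 1226504717/492706653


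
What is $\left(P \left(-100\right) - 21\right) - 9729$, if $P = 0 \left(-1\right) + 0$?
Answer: $-9750$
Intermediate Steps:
$P = 0$ ($P = 0 + 0 = 0$)
$\left(P \left(-100\right) - 21\right) - 9729 = \left(0 \left(-100\right) - 21\right) - 9729 = \left(0 - 21\right) - 9729 = -21 - 9729 = -9750$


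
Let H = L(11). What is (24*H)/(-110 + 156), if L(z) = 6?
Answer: 72/23 ≈ 3.1304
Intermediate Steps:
H = 6
(24*H)/(-110 + 156) = (24*6)/(-110 + 156) = 144/46 = 144*(1/46) = 72/23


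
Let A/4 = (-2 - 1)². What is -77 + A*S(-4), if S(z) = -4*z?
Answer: 499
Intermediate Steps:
A = 36 (A = 4*(-2 - 1)² = 4*(-3)² = 4*9 = 36)
-77 + A*S(-4) = -77 + 36*(-4*(-4)) = -77 + 36*16 = -77 + 576 = 499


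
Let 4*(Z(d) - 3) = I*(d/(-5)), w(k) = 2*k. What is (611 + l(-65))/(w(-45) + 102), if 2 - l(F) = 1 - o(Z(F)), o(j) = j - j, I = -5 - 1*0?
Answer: 51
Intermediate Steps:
I = -5 (I = -5 + 0 = -5)
Z(d) = 3 + d/4 (Z(d) = 3 + (-5*d/(-5))/4 = 3 + (-5*d*(-1)/5)/4 = 3 + (-(-1)*d)/4 = 3 + d/4)
o(j) = 0
l(F) = 1 (l(F) = 2 - (1 - 1*0) = 2 - (1 + 0) = 2 - 1*1 = 2 - 1 = 1)
(611 + l(-65))/(w(-45) + 102) = (611 + 1)/(2*(-45) + 102) = 612/(-90 + 102) = 612/12 = 612*(1/12) = 51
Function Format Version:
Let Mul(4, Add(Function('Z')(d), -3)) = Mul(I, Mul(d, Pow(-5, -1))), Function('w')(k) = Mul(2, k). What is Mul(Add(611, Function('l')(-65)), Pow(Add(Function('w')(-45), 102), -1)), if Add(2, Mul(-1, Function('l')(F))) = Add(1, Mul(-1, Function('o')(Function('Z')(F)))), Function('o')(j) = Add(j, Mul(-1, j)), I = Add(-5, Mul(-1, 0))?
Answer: 51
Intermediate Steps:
I = -5 (I = Add(-5, 0) = -5)
Function('Z')(d) = Add(3, Mul(Rational(1, 4), d)) (Function('Z')(d) = Add(3, Mul(Rational(1, 4), Mul(-5, Mul(d, Pow(-5, -1))))) = Add(3, Mul(Rational(1, 4), Mul(-5, Mul(d, Rational(-1, 5))))) = Add(3, Mul(Rational(1, 4), Mul(-5, Mul(Rational(-1, 5), d)))) = Add(3, Mul(Rational(1, 4), d)))
Function('o')(j) = 0
Function('l')(F) = 1 (Function('l')(F) = Add(2, Mul(-1, Add(1, Mul(-1, 0)))) = Add(2, Mul(-1, Add(1, 0))) = Add(2, Mul(-1, 1)) = Add(2, -1) = 1)
Mul(Add(611, Function('l')(-65)), Pow(Add(Function('w')(-45), 102), -1)) = Mul(Add(611, 1), Pow(Add(Mul(2, -45), 102), -1)) = Mul(612, Pow(Add(-90, 102), -1)) = Mul(612, Pow(12, -1)) = Mul(612, Rational(1, 12)) = 51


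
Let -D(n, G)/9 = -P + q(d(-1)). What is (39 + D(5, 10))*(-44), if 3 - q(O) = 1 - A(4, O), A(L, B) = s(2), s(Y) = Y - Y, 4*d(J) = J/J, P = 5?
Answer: -2904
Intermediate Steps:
d(J) = ¼ (d(J) = (J/J)/4 = (¼)*1 = ¼)
s(Y) = 0
A(L, B) = 0
q(O) = 2 (q(O) = 3 - (1 - 1*0) = 3 - (1 + 0) = 3 - 1*1 = 3 - 1 = 2)
D(n, G) = 27 (D(n, G) = -9*(-1*5 + 2) = -9*(-5 + 2) = -9*(-3) = 27)
(39 + D(5, 10))*(-44) = (39 + 27)*(-44) = 66*(-44) = -2904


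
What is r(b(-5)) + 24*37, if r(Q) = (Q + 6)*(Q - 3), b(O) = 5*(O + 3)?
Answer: 940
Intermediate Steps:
b(O) = 15 + 5*O (b(O) = 5*(3 + O) = 15 + 5*O)
r(Q) = (-3 + Q)*(6 + Q) (r(Q) = (6 + Q)*(-3 + Q) = (-3 + Q)*(6 + Q))
r(b(-5)) + 24*37 = (-18 + (15 + 5*(-5))² + 3*(15 + 5*(-5))) + 24*37 = (-18 + (15 - 25)² + 3*(15 - 25)) + 888 = (-18 + (-10)² + 3*(-10)) + 888 = (-18 + 100 - 30) + 888 = 52 + 888 = 940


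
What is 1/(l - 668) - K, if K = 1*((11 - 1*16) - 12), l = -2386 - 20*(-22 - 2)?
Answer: 43757/2574 ≈ 17.000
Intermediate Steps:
l = -1906 (l = -2386 - 20*(-24) = -2386 + 480 = -1906)
K = -17 (K = 1*((11 - 16) - 12) = 1*(-5 - 12) = 1*(-17) = -17)
1/(l - 668) - K = 1/(-1906 - 668) - 1*(-17) = 1/(-2574) + 17 = -1/2574 + 17 = 43757/2574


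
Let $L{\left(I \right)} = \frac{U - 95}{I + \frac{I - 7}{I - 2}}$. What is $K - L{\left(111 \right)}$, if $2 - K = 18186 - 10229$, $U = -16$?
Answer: $- \frac{97062766}{12203} \approx -7954.0$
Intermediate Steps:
$L{\left(I \right)} = - \frac{111}{I + \frac{-7 + I}{-2 + I}}$ ($L{\left(I \right)} = \frac{-16 - 95}{I + \frac{I - 7}{I - 2}} = - \frac{111}{I + \frac{-7 + I}{-2 + I}}$)
$K = -7955$ ($K = 2 - \left(18186 - 10229\right) = 2 - 7957 = -7955$)
$K - L{\left(111 \right)} = -7955 - \frac{111 \left(-2 + 111\right)}{7 + 111 - 111^{2}} = -7955 - 111 \frac{1}{7 + 111 - 12321} \cdot 109 = -7955 - 111 \frac{1}{-12203} \cdot 109 = -7955 - 111 \left(- \frac{1}{12203}\right) 109 = -7955 - - \frac{12099}{12203} = -7955 + \frac{12099}{12203} = - \frac{97062766}{12203}$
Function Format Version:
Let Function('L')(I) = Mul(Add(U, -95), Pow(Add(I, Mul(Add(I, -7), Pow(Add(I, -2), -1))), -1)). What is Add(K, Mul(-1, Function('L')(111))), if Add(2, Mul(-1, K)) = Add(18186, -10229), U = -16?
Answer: Rational(-97062766, 12203) ≈ -7954.0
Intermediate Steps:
Function('L')(I) = Mul(-111, Pow(Add(I, Mul(Pow(Add(-2, I), -1), Add(-7, I))), -1)) (Function('L')(I) = Mul(Add(-16, -95), Pow(Add(I, Mul(Add(I, -7), Pow(Add(I, -2), -1))), -1)) = Mul(-111, Pow(Add(I, Mul(Add(-7, I), Pow(Add(-2, I), -1))), -1)) = Mul(-111, Pow(Add(I, Mul(Pow(Add(-2, I), -1), Add(-7, I))), -1)))
K = -7955 (K = Add(2, Mul(-1, Add(18186, -10229))) = Add(2, Mul(-1, 7957)) = Add(2, -7957) = -7955)
Add(K, Mul(-1, Function('L')(111))) = Add(-7955, Mul(-1, Mul(111, Pow(Add(7, 111, Mul(-1, Pow(111, 2))), -1), Add(-2, 111)))) = Add(-7955, Mul(-1, Mul(111, Pow(Add(7, 111, Mul(-1, 12321)), -1), 109))) = Add(-7955, Mul(-1, Mul(111, Pow(Add(7, 111, -12321), -1), 109))) = Add(-7955, Mul(-1, Mul(111, Pow(-12203, -1), 109))) = Add(-7955, Mul(-1, Mul(111, Rational(-1, 12203), 109))) = Add(-7955, Mul(-1, Rational(-12099, 12203))) = Add(-7955, Rational(12099, 12203)) = Rational(-97062766, 12203)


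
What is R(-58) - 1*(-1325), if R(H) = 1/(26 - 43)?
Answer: 22524/17 ≈ 1324.9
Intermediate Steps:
R(H) = -1/17 (R(H) = 1/(-17) = -1/17)
R(-58) - 1*(-1325) = -1/17 - 1*(-1325) = -1/17 + 1325 = 22524/17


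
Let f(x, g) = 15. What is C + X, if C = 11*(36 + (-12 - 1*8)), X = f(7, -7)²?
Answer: 401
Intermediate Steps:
X = 225 (X = 15² = 225)
C = 176 (C = 11*(36 + (-12 - 8)) = 11*(36 - 20) = 11*16 = 176)
C + X = 176 + 225 = 401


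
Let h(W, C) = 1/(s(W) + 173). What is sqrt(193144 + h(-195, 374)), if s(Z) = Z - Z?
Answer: 3*sqrt(642289661)/173 ≈ 439.48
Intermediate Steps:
s(Z) = 0
h(W, C) = 1/173 (h(W, C) = 1/(0 + 173) = 1/173)
sqrt(193144 + h(-195, 374)) = sqrt(193144 + 1/173) = sqrt(33413913/173) = 3*sqrt(642289661)/173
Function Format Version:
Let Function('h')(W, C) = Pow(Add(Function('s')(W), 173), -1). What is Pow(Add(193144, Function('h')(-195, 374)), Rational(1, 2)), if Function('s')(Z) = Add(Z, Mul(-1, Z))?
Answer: Mul(Rational(3, 173), Pow(642289661, Rational(1, 2))) ≈ 439.48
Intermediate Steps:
Function('s')(Z) = 0
Function('h')(W, C) = Rational(1, 173) (Function('h')(W, C) = Pow(Add(0, 173), -1) = Pow(173, -1) = Rational(1, 173))
Pow(Add(193144, Function('h')(-195, 374)), Rational(1, 2)) = Pow(Add(193144, Rational(1, 173)), Rational(1, 2)) = Pow(Rational(33413913, 173), Rational(1, 2)) = Mul(Rational(3, 173), Pow(642289661, Rational(1, 2)))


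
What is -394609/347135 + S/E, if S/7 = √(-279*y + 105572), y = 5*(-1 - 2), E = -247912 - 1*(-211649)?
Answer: -394609/347135 - 7*√109757/36263 ≈ -1.2007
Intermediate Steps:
E = -36263 (E = -247912 + 211649 = -36263)
y = -15 (y = 5*(-3) = -15)
S = 7*√109757 (S = 7*√(-279*(-15) + 105572) = 7*√(4185 + 105572) = 7*√109757 ≈ 2319.1)
-394609/347135 + S/E = -394609/347135 + (7*√109757)/(-36263) = -394609*1/347135 + (7*√109757)*(-1/36263) = -394609/347135 - 7*√109757/36263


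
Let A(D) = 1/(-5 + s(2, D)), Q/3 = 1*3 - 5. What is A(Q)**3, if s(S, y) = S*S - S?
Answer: -1/27 ≈ -0.037037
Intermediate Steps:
s(S, y) = S**2 - S
Q = -6 (Q = 3*(1*3 - 5) = 3*(3 - 5) = 3*(-2) = -6)
A(D) = -1/3 (A(D) = 1/(-5 + 2*(-1 + 2)) = 1/(-5 + 2*1) = 1/(-5 + 2) = 1/(-3) = -1/3)
A(Q)**3 = (-1/3)**3 = -1/27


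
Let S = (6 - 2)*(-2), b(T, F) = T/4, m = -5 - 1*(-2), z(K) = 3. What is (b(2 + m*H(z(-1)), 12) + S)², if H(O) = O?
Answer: 1521/16 ≈ 95.063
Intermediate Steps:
m = -3 (m = -5 + 2 = -3)
b(T, F) = T/4 (b(T, F) = T*(¼) = T/4)
S = -8 (S = 4*(-2) = -8)
(b(2 + m*H(z(-1)), 12) + S)² = ((2 - 3*3)/4 - 8)² = ((2 - 9)/4 - 8)² = ((¼)*(-7) - 8)² = (-7/4 - 8)² = (-39/4)² = 1521/16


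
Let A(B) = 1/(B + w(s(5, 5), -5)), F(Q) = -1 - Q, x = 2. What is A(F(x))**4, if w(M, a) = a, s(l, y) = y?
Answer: 1/4096 ≈ 0.00024414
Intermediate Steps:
A(B) = 1/(-5 + B) (A(B) = 1/(B - 5) = 1/(-5 + B))
A(F(x))**4 = (1/(-5 + (-1 - 1*2)))**4 = (1/(-5 + (-1 - 2)))**4 = (1/(-5 - 3))**4 = (1/(-8))**4 = (-1/8)**4 = 1/4096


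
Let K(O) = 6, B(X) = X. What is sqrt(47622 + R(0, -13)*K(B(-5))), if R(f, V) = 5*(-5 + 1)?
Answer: 3*sqrt(5278) ≈ 217.95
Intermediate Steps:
R(f, V) = -20 (R(f, V) = 5*(-4) = -20)
sqrt(47622 + R(0, -13)*K(B(-5))) = sqrt(47622 - 20*6) = sqrt(47622 - 120) = sqrt(47502) = 3*sqrt(5278)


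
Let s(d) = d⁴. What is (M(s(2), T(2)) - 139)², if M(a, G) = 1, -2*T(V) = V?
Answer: 19044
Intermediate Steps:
T(V) = -V/2
(M(s(2), T(2)) - 139)² = (1 - 139)² = (-138)² = 19044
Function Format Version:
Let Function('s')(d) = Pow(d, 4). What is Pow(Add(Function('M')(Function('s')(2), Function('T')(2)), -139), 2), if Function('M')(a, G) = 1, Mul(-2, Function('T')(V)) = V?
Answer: 19044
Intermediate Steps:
Function('T')(V) = Mul(Rational(-1, 2), V)
Pow(Add(Function('M')(Function('s')(2), Function('T')(2)), -139), 2) = Pow(Add(1, -139), 2) = Pow(-138, 2) = 19044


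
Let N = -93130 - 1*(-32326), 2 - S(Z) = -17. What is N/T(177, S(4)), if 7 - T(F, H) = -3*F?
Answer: -30402/269 ≈ -113.02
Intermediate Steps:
S(Z) = 19 (S(Z) = 2 - 1*(-17) = 2 + 17 = 19)
T(F, H) = 7 + 3*F (T(F, H) = 7 - (-3)*F = 7 + 3*F)
N = -60804 (N = -93130 + 32326 = -60804)
N/T(177, S(4)) = -60804/(7 + 3*177) = -60804/(7 + 531) = -60804/538 = -60804*1/538 = -30402/269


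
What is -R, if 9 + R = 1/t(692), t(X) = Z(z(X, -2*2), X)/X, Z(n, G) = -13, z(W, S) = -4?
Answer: 809/13 ≈ 62.231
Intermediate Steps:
t(X) = -13/X
R = -809/13 (R = -9 + 1/(-13/692) = -9 - 692/13 = -809/13 ≈ -62.231)
-R = -1*(-809/13) = 809/13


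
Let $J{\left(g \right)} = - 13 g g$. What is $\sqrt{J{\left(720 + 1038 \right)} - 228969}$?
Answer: $3 i \sqrt{4489589} \approx 6356.6 i$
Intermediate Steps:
$J{\left(g \right)} = - 13 g^{2}$
$\sqrt{J{\left(720 + 1038 \right)} - 228969} = \sqrt{- 13 \left(720 + 1038\right)^{2} - 228969} = \sqrt{- 13 \cdot 1758^{2} - 228969} = \sqrt{\left(-13\right) 3090564 - 228969} = \sqrt{-40177332 - 228969} = \sqrt{-40406301} = 3 i \sqrt{4489589}$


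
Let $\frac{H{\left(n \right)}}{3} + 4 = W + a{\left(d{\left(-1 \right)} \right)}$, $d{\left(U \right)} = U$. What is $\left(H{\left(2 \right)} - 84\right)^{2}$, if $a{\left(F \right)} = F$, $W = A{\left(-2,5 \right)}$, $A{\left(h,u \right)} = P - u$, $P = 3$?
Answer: $11025$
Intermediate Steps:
$A{\left(h,u \right)} = 3 - u$
$W = -2$ ($W = 3 - 5 = -2$)
$H{\left(n \right)} = -21$ ($H{\left(n \right)} = -12 + 3 \left(-2 - 1\right) = -12 + 3 \left(-3\right) = -12 - 9 = -21$)
$\left(H{\left(2 \right)} - 84\right)^{2} = \left(-21 - 84\right)^{2} = \left(-105\right)^{2} = 11025$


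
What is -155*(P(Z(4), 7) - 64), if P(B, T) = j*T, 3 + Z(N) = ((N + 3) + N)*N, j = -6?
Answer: 16430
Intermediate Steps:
Z(N) = -3 + N*(3 + 2*N) (Z(N) = -3 + ((N + 3) + N)*N = -3 + ((3 + N) + N)*N = -3 + (3 + 2*N)*N = -3 + N*(3 + 2*N))
P(B, T) = -6*T
-155*(P(Z(4), 7) - 64) = -155*(-6*7 - 64) = -155*(-42 - 64) = -155*(-106) = 16430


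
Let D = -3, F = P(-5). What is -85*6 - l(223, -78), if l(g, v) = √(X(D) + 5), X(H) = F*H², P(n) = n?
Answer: -510 - 2*I*√10 ≈ -510.0 - 6.3246*I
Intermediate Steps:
F = -5
X(H) = -5*H²
l(g, v) = 2*I*√10 (l(g, v) = √(-5*(-3)² + 5) = √(-5*9 + 5) = √(-45 + 5) = √(-40) = 2*I*√10)
-85*6 - l(223, -78) = -85*6 - 2*I*√10 = -510 - 2*I*√10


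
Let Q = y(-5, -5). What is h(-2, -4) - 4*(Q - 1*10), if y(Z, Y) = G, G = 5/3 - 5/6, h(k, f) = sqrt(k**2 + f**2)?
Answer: 110/3 + 2*sqrt(5) ≈ 41.139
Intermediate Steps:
h(k, f) = sqrt(f**2 + k**2)
G = 5/6 (G = 5*(1/3) - 5*1/6 = 5/3 - 5/6 = 5/6 ≈ 0.83333)
y(Z, Y) = 5/6
Q = 5/6 ≈ 0.83333
h(-2, -4) - 4*(Q - 1*10) = sqrt((-4)**2 + (-2)**2) - 4*(5/6 - 1*10) = sqrt(16 + 4) - 4*(5/6 - 10) = sqrt(20) - 4*(-55/6) = 2*sqrt(5) + 110/3 = 110/3 + 2*sqrt(5)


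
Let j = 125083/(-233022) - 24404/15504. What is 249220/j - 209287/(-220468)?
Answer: -1654186230077603207/14010660047308 ≈ -1.1807e+5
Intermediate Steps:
j = -317748155/150532212 (j = 125083*(-1/233022) - 24404*1/15504 = -125083/233022 - 6101/3876 = -317748155/150532212 ≈ -2.1108)
249220/j - 209287/(-220468) = 249220/(-317748155/150532212) - 209287/(-220468) = 249220*(-150532212/317748155) - 209287*(-1/220468) = -7503127574928/63549631 + 209287/220468 = -1654186230077603207/14010660047308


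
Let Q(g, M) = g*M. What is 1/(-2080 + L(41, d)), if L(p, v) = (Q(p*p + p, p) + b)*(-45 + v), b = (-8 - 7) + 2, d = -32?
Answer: -1/5437433 ≈ -1.8391e-7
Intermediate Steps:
Q(g, M) = M*g
b = -13 (b = -15 + 2 = -13)
L(p, v) = (-45 + v)*(-13 + p*(p + p²)) (L(p, v) = (p*(p*p + p) - 13)*(-45 + v) = (p*(p² + p) - 13)*(-45 + v) = (p*(p + p²) - 13)*(-45 + v) = (-13 + p*(p + p²))*(-45 + v) = (-45 + v)*(-13 + p*(p + p²)))
1/(-2080 + L(41, d)) = 1/(-2080 + (585 - 13*(-32) - 45*41²*(1 + 41) - 32*41²*(1 + 41))) = 1/(-2080 + (585 + 416 - 45*1681*42 - 32*1681*42)) = 1/(-2080 + (585 + 416 - 3177090 - 2259264)) = 1/(-2080 - 5435353) = 1/(-5437433) = -1/5437433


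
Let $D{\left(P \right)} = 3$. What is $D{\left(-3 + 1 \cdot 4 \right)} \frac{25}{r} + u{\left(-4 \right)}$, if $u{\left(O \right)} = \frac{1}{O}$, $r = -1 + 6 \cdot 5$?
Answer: $\frac{271}{116} \approx 2.3362$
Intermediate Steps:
$r = 29$ ($r = -1 + 30 = 29$)
$D{\left(-3 + 1 \cdot 4 \right)} \frac{25}{r} + u{\left(-4 \right)} = 3 \cdot \frac{25}{29} + \frac{1}{-4} = 3 \cdot 25 \cdot \frac{1}{29} - \frac{1}{4} = 3 \cdot \frac{25}{29} - \frac{1}{4} = \frac{75}{29} - \frac{1}{4} = \frac{271}{116}$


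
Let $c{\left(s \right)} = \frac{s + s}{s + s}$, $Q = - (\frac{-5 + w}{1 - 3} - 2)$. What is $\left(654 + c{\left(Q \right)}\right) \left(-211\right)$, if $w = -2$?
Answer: $-138205$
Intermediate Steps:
$Q = - \frac{3}{2}$ ($Q = - (\frac{-5 - 2}{1 - 3} - 2) = - (- \frac{7}{-2} - 2) = - (\left(-7\right) \left(- \frac{1}{2}\right) - 2) = - (\frac{7}{2} - 2) = \left(-1\right) \frac{3}{2} = - \frac{3}{2} \approx -1.5$)
$c{\left(s \right)} = 1$ ($c{\left(s \right)} = \frac{2 s}{2 s} = 2 s \frac{1}{2 s} = 1$)
$\left(654 + c{\left(Q \right)}\right) \left(-211\right) = \left(654 + 1\right) \left(-211\right) = 655 \left(-211\right) = -138205$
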